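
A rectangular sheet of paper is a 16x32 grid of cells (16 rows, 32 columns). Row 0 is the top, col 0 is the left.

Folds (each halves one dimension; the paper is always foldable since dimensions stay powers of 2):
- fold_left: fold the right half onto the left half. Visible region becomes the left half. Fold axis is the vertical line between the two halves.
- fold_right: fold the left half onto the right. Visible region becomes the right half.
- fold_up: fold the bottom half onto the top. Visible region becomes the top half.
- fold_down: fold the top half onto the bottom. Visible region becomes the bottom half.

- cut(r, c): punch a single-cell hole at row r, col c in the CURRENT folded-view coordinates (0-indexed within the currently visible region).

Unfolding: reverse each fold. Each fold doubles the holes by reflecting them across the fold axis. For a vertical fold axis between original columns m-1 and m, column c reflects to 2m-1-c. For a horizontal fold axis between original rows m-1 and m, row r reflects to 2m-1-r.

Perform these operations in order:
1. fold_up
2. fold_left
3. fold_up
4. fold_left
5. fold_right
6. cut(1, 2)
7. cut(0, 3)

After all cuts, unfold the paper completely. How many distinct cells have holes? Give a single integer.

Answer: 64

Derivation:
Op 1 fold_up: fold axis h@8; visible region now rows[0,8) x cols[0,32) = 8x32
Op 2 fold_left: fold axis v@16; visible region now rows[0,8) x cols[0,16) = 8x16
Op 3 fold_up: fold axis h@4; visible region now rows[0,4) x cols[0,16) = 4x16
Op 4 fold_left: fold axis v@8; visible region now rows[0,4) x cols[0,8) = 4x8
Op 5 fold_right: fold axis v@4; visible region now rows[0,4) x cols[4,8) = 4x4
Op 6 cut(1, 2): punch at orig (1,6); cuts so far [(1, 6)]; region rows[0,4) x cols[4,8) = 4x4
Op 7 cut(0, 3): punch at orig (0,7); cuts so far [(0, 7), (1, 6)]; region rows[0,4) x cols[4,8) = 4x4
Unfold 1 (reflect across v@4): 4 holes -> [(0, 0), (0, 7), (1, 1), (1, 6)]
Unfold 2 (reflect across v@8): 8 holes -> [(0, 0), (0, 7), (0, 8), (0, 15), (1, 1), (1, 6), (1, 9), (1, 14)]
Unfold 3 (reflect across h@4): 16 holes -> [(0, 0), (0, 7), (0, 8), (0, 15), (1, 1), (1, 6), (1, 9), (1, 14), (6, 1), (6, 6), (6, 9), (6, 14), (7, 0), (7, 7), (7, 8), (7, 15)]
Unfold 4 (reflect across v@16): 32 holes -> [(0, 0), (0, 7), (0, 8), (0, 15), (0, 16), (0, 23), (0, 24), (0, 31), (1, 1), (1, 6), (1, 9), (1, 14), (1, 17), (1, 22), (1, 25), (1, 30), (6, 1), (6, 6), (6, 9), (6, 14), (6, 17), (6, 22), (6, 25), (6, 30), (7, 0), (7, 7), (7, 8), (7, 15), (7, 16), (7, 23), (7, 24), (7, 31)]
Unfold 5 (reflect across h@8): 64 holes -> [(0, 0), (0, 7), (0, 8), (0, 15), (0, 16), (0, 23), (0, 24), (0, 31), (1, 1), (1, 6), (1, 9), (1, 14), (1, 17), (1, 22), (1, 25), (1, 30), (6, 1), (6, 6), (6, 9), (6, 14), (6, 17), (6, 22), (6, 25), (6, 30), (7, 0), (7, 7), (7, 8), (7, 15), (7, 16), (7, 23), (7, 24), (7, 31), (8, 0), (8, 7), (8, 8), (8, 15), (8, 16), (8, 23), (8, 24), (8, 31), (9, 1), (9, 6), (9, 9), (9, 14), (9, 17), (9, 22), (9, 25), (9, 30), (14, 1), (14, 6), (14, 9), (14, 14), (14, 17), (14, 22), (14, 25), (14, 30), (15, 0), (15, 7), (15, 8), (15, 15), (15, 16), (15, 23), (15, 24), (15, 31)]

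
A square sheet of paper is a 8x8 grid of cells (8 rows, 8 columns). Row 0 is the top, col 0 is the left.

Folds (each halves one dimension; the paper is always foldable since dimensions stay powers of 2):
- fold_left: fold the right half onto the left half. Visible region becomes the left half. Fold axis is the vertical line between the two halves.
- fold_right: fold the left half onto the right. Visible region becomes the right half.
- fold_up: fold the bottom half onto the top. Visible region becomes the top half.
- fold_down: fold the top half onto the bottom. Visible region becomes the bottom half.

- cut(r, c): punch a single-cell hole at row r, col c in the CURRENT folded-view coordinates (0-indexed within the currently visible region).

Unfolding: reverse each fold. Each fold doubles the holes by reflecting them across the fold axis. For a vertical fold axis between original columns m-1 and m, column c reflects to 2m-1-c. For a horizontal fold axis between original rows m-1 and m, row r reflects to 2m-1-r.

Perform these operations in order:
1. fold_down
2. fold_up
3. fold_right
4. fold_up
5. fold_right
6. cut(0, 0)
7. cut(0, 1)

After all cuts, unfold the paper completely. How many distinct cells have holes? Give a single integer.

Op 1 fold_down: fold axis h@4; visible region now rows[4,8) x cols[0,8) = 4x8
Op 2 fold_up: fold axis h@6; visible region now rows[4,6) x cols[0,8) = 2x8
Op 3 fold_right: fold axis v@4; visible region now rows[4,6) x cols[4,8) = 2x4
Op 4 fold_up: fold axis h@5; visible region now rows[4,5) x cols[4,8) = 1x4
Op 5 fold_right: fold axis v@6; visible region now rows[4,5) x cols[6,8) = 1x2
Op 6 cut(0, 0): punch at orig (4,6); cuts so far [(4, 6)]; region rows[4,5) x cols[6,8) = 1x2
Op 7 cut(0, 1): punch at orig (4,7); cuts so far [(4, 6), (4, 7)]; region rows[4,5) x cols[6,8) = 1x2
Unfold 1 (reflect across v@6): 4 holes -> [(4, 4), (4, 5), (4, 6), (4, 7)]
Unfold 2 (reflect across h@5): 8 holes -> [(4, 4), (4, 5), (4, 6), (4, 7), (5, 4), (5, 5), (5, 6), (5, 7)]
Unfold 3 (reflect across v@4): 16 holes -> [(4, 0), (4, 1), (4, 2), (4, 3), (4, 4), (4, 5), (4, 6), (4, 7), (5, 0), (5, 1), (5, 2), (5, 3), (5, 4), (5, 5), (5, 6), (5, 7)]
Unfold 4 (reflect across h@6): 32 holes -> [(4, 0), (4, 1), (4, 2), (4, 3), (4, 4), (4, 5), (4, 6), (4, 7), (5, 0), (5, 1), (5, 2), (5, 3), (5, 4), (5, 5), (5, 6), (5, 7), (6, 0), (6, 1), (6, 2), (6, 3), (6, 4), (6, 5), (6, 6), (6, 7), (7, 0), (7, 1), (7, 2), (7, 3), (7, 4), (7, 5), (7, 6), (7, 7)]
Unfold 5 (reflect across h@4): 64 holes -> [(0, 0), (0, 1), (0, 2), (0, 3), (0, 4), (0, 5), (0, 6), (0, 7), (1, 0), (1, 1), (1, 2), (1, 3), (1, 4), (1, 5), (1, 6), (1, 7), (2, 0), (2, 1), (2, 2), (2, 3), (2, 4), (2, 5), (2, 6), (2, 7), (3, 0), (3, 1), (3, 2), (3, 3), (3, 4), (3, 5), (3, 6), (3, 7), (4, 0), (4, 1), (4, 2), (4, 3), (4, 4), (4, 5), (4, 6), (4, 7), (5, 0), (5, 1), (5, 2), (5, 3), (5, 4), (5, 5), (5, 6), (5, 7), (6, 0), (6, 1), (6, 2), (6, 3), (6, 4), (6, 5), (6, 6), (6, 7), (7, 0), (7, 1), (7, 2), (7, 3), (7, 4), (7, 5), (7, 6), (7, 7)]

Answer: 64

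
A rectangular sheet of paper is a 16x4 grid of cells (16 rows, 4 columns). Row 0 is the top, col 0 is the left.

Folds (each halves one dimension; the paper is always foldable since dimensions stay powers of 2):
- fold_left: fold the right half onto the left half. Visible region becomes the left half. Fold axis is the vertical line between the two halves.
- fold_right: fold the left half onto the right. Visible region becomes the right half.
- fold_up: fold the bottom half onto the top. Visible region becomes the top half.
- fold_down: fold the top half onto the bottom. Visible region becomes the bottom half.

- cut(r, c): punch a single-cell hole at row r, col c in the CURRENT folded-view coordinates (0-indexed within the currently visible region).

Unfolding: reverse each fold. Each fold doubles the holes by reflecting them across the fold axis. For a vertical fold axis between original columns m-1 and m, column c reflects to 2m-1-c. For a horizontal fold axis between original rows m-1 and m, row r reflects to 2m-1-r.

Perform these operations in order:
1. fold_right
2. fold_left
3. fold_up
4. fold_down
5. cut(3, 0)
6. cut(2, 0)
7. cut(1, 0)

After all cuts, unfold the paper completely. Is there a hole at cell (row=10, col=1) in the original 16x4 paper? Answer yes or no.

Op 1 fold_right: fold axis v@2; visible region now rows[0,16) x cols[2,4) = 16x2
Op 2 fold_left: fold axis v@3; visible region now rows[0,16) x cols[2,3) = 16x1
Op 3 fold_up: fold axis h@8; visible region now rows[0,8) x cols[2,3) = 8x1
Op 4 fold_down: fold axis h@4; visible region now rows[4,8) x cols[2,3) = 4x1
Op 5 cut(3, 0): punch at orig (7,2); cuts so far [(7, 2)]; region rows[4,8) x cols[2,3) = 4x1
Op 6 cut(2, 0): punch at orig (6,2); cuts so far [(6, 2), (7, 2)]; region rows[4,8) x cols[2,3) = 4x1
Op 7 cut(1, 0): punch at orig (5,2); cuts so far [(5, 2), (6, 2), (7, 2)]; region rows[4,8) x cols[2,3) = 4x1
Unfold 1 (reflect across h@4): 6 holes -> [(0, 2), (1, 2), (2, 2), (5, 2), (6, 2), (7, 2)]
Unfold 2 (reflect across h@8): 12 holes -> [(0, 2), (1, 2), (2, 2), (5, 2), (6, 2), (7, 2), (8, 2), (9, 2), (10, 2), (13, 2), (14, 2), (15, 2)]
Unfold 3 (reflect across v@3): 24 holes -> [(0, 2), (0, 3), (1, 2), (1, 3), (2, 2), (2, 3), (5, 2), (5, 3), (6, 2), (6, 3), (7, 2), (7, 3), (8, 2), (8, 3), (9, 2), (9, 3), (10, 2), (10, 3), (13, 2), (13, 3), (14, 2), (14, 3), (15, 2), (15, 3)]
Unfold 4 (reflect across v@2): 48 holes -> [(0, 0), (0, 1), (0, 2), (0, 3), (1, 0), (1, 1), (1, 2), (1, 3), (2, 0), (2, 1), (2, 2), (2, 3), (5, 0), (5, 1), (5, 2), (5, 3), (6, 0), (6, 1), (6, 2), (6, 3), (7, 0), (7, 1), (7, 2), (7, 3), (8, 0), (8, 1), (8, 2), (8, 3), (9, 0), (9, 1), (9, 2), (9, 3), (10, 0), (10, 1), (10, 2), (10, 3), (13, 0), (13, 1), (13, 2), (13, 3), (14, 0), (14, 1), (14, 2), (14, 3), (15, 0), (15, 1), (15, 2), (15, 3)]
Holes: [(0, 0), (0, 1), (0, 2), (0, 3), (1, 0), (1, 1), (1, 2), (1, 3), (2, 0), (2, 1), (2, 2), (2, 3), (5, 0), (5, 1), (5, 2), (5, 3), (6, 0), (6, 1), (6, 2), (6, 3), (7, 0), (7, 1), (7, 2), (7, 3), (8, 0), (8, 1), (8, 2), (8, 3), (9, 0), (9, 1), (9, 2), (9, 3), (10, 0), (10, 1), (10, 2), (10, 3), (13, 0), (13, 1), (13, 2), (13, 3), (14, 0), (14, 1), (14, 2), (14, 3), (15, 0), (15, 1), (15, 2), (15, 3)]

Answer: yes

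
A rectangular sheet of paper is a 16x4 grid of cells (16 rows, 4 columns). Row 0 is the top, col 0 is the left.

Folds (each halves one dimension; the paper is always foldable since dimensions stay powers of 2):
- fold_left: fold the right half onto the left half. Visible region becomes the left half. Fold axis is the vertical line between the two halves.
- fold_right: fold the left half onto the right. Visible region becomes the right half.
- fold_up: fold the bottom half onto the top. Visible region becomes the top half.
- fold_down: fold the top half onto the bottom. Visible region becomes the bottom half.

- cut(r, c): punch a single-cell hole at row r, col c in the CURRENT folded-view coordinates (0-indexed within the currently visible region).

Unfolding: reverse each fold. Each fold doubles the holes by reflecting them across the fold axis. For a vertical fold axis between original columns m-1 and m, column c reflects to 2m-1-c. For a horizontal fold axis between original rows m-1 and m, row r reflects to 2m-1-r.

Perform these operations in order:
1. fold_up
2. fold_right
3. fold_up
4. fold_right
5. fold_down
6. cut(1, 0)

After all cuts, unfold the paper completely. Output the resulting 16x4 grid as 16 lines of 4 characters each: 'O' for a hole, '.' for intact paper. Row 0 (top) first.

Op 1 fold_up: fold axis h@8; visible region now rows[0,8) x cols[0,4) = 8x4
Op 2 fold_right: fold axis v@2; visible region now rows[0,8) x cols[2,4) = 8x2
Op 3 fold_up: fold axis h@4; visible region now rows[0,4) x cols[2,4) = 4x2
Op 4 fold_right: fold axis v@3; visible region now rows[0,4) x cols[3,4) = 4x1
Op 5 fold_down: fold axis h@2; visible region now rows[2,4) x cols[3,4) = 2x1
Op 6 cut(1, 0): punch at orig (3,3); cuts so far [(3, 3)]; region rows[2,4) x cols[3,4) = 2x1
Unfold 1 (reflect across h@2): 2 holes -> [(0, 3), (3, 3)]
Unfold 2 (reflect across v@3): 4 holes -> [(0, 2), (0, 3), (3, 2), (3, 3)]
Unfold 3 (reflect across h@4): 8 holes -> [(0, 2), (0, 3), (3, 2), (3, 3), (4, 2), (4, 3), (7, 2), (7, 3)]
Unfold 4 (reflect across v@2): 16 holes -> [(0, 0), (0, 1), (0, 2), (0, 3), (3, 0), (3, 1), (3, 2), (3, 3), (4, 0), (4, 1), (4, 2), (4, 3), (7, 0), (7, 1), (7, 2), (7, 3)]
Unfold 5 (reflect across h@8): 32 holes -> [(0, 0), (0, 1), (0, 2), (0, 3), (3, 0), (3, 1), (3, 2), (3, 3), (4, 0), (4, 1), (4, 2), (4, 3), (7, 0), (7, 1), (7, 2), (7, 3), (8, 0), (8, 1), (8, 2), (8, 3), (11, 0), (11, 1), (11, 2), (11, 3), (12, 0), (12, 1), (12, 2), (12, 3), (15, 0), (15, 1), (15, 2), (15, 3)]

Answer: OOOO
....
....
OOOO
OOOO
....
....
OOOO
OOOO
....
....
OOOO
OOOO
....
....
OOOO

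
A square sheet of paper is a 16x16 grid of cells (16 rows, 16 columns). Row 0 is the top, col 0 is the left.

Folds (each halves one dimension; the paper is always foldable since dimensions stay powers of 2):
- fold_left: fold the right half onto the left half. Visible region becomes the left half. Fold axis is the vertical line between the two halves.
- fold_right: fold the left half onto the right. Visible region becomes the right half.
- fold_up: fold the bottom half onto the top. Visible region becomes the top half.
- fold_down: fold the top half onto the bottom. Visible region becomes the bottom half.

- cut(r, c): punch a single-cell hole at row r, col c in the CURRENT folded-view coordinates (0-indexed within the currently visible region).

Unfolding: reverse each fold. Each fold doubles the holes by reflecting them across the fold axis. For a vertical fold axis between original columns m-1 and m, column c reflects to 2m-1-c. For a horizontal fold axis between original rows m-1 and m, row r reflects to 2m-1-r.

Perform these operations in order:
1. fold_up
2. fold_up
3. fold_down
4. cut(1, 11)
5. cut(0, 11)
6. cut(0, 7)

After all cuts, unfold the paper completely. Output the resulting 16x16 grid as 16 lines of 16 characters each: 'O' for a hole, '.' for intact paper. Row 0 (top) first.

Op 1 fold_up: fold axis h@8; visible region now rows[0,8) x cols[0,16) = 8x16
Op 2 fold_up: fold axis h@4; visible region now rows[0,4) x cols[0,16) = 4x16
Op 3 fold_down: fold axis h@2; visible region now rows[2,4) x cols[0,16) = 2x16
Op 4 cut(1, 11): punch at orig (3,11); cuts so far [(3, 11)]; region rows[2,4) x cols[0,16) = 2x16
Op 5 cut(0, 11): punch at orig (2,11); cuts so far [(2, 11), (3, 11)]; region rows[2,4) x cols[0,16) = 2x16
Op 6 cut(0, 7): punch at orig (2,7); cuts so far [(2, 7), (2, 11), (3, 11)]; region rows[2,4) x cols[0,16) = 2x16
Unfold 1 (reflect across h@2): 6 holes -> [(0, 11), (1, 7), (1, 11), (2, 7), (2, 11), (3, 11)]
Unfold 2 (reflect across h@4): 12 holes -> [(0, 11), (1, 7), (1, 11), (2, 7), (2, 11), (3, 11), (4, 11), (5, 7), (5, 11), (6, 7), (6, 11), (7, 11)]
Unfold 3 (reflect across h@8): 24 holes -> [(0, 11), (1, 7), (1, 11), (2, 7), (2, 11), (3, 11), (4, 11), (5, 7), (5, 11), (6, 7), (6, 11), (7, 11), (8, 11), (9, 7), (9, 11), (10, 7), (10, 11), (11, 11), (12, 11), (13, 7), (13, 11), (14, 7), (14, 11), (15, 11)]

Answer: ...........O....
.......O...O....
.......O...O....
...........O....
...........O....
.......O...O....
.......O...O....
...........O....
...........O....
.......O...O....
.......O...O....
...........O....
...........O....
.......O...O....
.......O...O....
...........O....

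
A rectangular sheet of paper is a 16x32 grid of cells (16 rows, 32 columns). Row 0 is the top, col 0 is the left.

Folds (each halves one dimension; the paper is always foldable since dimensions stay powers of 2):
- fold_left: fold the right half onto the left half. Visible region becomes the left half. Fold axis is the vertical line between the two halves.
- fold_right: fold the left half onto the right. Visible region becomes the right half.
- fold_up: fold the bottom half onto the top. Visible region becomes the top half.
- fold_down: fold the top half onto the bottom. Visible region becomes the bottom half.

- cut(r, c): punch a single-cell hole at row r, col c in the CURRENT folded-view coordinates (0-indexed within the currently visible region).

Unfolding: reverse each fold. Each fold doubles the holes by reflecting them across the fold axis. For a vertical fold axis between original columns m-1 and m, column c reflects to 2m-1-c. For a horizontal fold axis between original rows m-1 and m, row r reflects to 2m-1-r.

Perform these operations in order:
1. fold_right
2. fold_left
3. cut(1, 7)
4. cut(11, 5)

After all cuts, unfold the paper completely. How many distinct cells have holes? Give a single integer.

Op 1 fold_right: fold axis v@16; visible region now rows[0,16) x cols[16,32) = 16x16
Op 2 fold_left: fold axis v@24; visible region now rows[0,16) x cols[16,24) = 16x8
Op 3 cut(1, 7): punch at orig (1,23); cuts so far [(1, 23)]; region rows[0,16) x cols[16,24) = 16x8
Op 4 cut(11, 5): punch at orig (11,21); cuts so far [(1, 23), (11, 21)]; region rows[0,16) x cols[16,24) = 16x8
Unfold 1 (reflect across v@24): 4 holes -> [(1, 23), (1, 24), (11, 21), (11, 26)]
Unfold 2 (reflect across v@16): 8 holes -> [(1, 7), (1, 8), (1, 23), (1, 24), (11, 5), (11, 10), (11, 21), (11, 26)]

Answer: 8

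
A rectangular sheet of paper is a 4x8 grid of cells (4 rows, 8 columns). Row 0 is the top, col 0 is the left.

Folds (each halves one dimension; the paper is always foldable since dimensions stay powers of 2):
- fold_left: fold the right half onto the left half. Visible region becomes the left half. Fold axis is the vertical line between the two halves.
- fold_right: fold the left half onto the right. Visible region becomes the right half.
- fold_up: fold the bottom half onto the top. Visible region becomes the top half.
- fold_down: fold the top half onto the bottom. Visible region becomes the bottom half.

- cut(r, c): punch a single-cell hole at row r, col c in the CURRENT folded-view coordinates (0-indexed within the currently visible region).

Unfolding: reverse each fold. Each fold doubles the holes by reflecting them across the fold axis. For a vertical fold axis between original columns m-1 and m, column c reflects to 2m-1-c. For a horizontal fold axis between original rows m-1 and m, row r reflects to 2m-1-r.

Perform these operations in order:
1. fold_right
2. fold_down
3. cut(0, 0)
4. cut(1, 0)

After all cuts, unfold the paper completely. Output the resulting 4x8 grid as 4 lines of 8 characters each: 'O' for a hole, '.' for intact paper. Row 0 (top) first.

Op 1 fold_right: fold axis v@4; visible region now rows[0,4) x cols[4,8) = 4x4
Op 2 fold_down: fold axis h@2; visible region now rows[2,4) x cols[4,8) = 2x4
Op 3 cut(0, 0): punch at orig (2,4); cuts so far [(2, 4)]; region rows[2,4) x cols[4,8) = 2x4
Op 4 cut(1, 0): punch at orig (3,4); cuts so far [(2, 4), (3, 4)]; region rows[2,4) x cols[4,8) = 2x4
Unfold 1 (reflect across h@2): 4 holes -> [(0, 4), (1, 4), (2, 4), (3, 4)]
Unfold 2 (reflect across v@4): 8 holes -> [(0, 3), (0, 4), (1, 3), (1, 4), (2, 3), (2, 4), (3, 3), (3, 4)]

Answer: ...OO...
...OO...
...OO...
...OO...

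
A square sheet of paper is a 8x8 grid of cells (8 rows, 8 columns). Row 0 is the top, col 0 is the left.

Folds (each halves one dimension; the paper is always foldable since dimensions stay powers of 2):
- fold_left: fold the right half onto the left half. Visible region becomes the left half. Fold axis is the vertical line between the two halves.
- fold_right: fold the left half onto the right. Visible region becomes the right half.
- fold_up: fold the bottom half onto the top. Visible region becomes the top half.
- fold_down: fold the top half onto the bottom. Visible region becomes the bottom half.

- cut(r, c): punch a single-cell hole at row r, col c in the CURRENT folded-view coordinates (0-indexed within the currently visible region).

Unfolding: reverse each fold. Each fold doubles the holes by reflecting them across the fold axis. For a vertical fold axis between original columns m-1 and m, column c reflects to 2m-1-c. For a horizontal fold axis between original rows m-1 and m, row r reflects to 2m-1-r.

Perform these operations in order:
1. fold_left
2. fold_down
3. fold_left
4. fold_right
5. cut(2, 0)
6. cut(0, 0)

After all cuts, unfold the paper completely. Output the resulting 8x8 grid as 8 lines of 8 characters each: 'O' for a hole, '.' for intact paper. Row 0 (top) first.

Op 1 fold_left: fold axis v@4; visible region now rows[0,8) x cols[0,4) = 8x4
Op 2 fold_down: fold axis h@4; visible region now rows[4,8) x cols[0,4) = 4x4
Op 3 fold_left: fold axis v@2; visible region now rows[4,8) x cols[0,2) = 4x2
Op 4 fold_right: fold axis v@1; visible region now rows[4,8) x cols[1,2) = 4x1
Op 5 cut(2, 0): punch at orig (6,1); cuts so far [(6, 1)]; region rows[4,8) x cols[1,2) = 4x1
Op 6 cut(0, 0): punch at orig (4,1); cuts so far [(4, 1), (6, 1)]; region rows[4,8) x cols[1,2) = 4x1
Unfold 1 (reflect across v@1): 4 holes -> [(4, 0), (4, 1), (6, 0), (6, 1)]
Unfold 2 (reflect across v@2): 8 holes -> [(4, 0), (4, 1), (4, 2), (4, 3), (6, 0), (6, 1), (6, 2), (6, 3)]
Unfold 3 (reflect across h@4): 16 holes -> [(1, 0), (1, 1), (1, 2), (1, 3), (3, 0), (3, 1), (3, 2), (3, 3), (4, 0), (4, 1), (4, 2), (4, 3), (6, 0), (6, 1), (6, 2), (6, 3)]
Unfold 4 (reflect across v@4): 32 holes -> [(1, 0), (1, 1), (1, 2), (1, 3), (1, 4), (1, 5), (1, 6), (1, 7), (3, 0), (3, 1), (3, 2), (3, 3), (3, 4), (3, 5), (3, 6), (3, 7), (4, 0), (4, 1), (4, 2), (4, 3), (4, 4), (4, 5), (4, 6), (4, 7), (6, 0), (6, 1), (6, 2), (6, 3), (6, 4), (6, 5), (6, 6), (6, 7)]

Answer: ........
OOOOOOOO
........
OOOOOOOO
OOOOOOOO
........
OOOOOOOO
........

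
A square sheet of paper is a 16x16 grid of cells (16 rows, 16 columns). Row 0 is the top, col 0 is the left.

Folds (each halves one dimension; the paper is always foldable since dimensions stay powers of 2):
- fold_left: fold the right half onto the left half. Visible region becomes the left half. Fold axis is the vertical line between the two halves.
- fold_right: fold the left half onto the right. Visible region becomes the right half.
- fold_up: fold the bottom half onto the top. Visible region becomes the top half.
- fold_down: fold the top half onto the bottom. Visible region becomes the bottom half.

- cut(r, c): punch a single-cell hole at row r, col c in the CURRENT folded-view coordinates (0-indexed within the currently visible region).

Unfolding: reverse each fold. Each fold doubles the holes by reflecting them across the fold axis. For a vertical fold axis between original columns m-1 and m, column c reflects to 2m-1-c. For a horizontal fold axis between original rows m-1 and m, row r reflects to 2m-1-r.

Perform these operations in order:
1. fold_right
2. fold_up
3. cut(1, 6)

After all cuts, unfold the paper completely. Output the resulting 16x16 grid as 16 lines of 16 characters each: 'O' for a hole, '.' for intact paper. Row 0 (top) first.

Op 1 fold_right: fold axis v@8; visible region now rows[0,16) x cols[8,16) = 16x8
Op 2 fold_up: fold axis h@8; visible region now rows[0,8) x cols[8,16) = 8x8
Op 3 cut(1, 6): punch at orig (1,14); cuts so far [(1, 14)]; region rows[0,8) x cols[8,16) = 8x8
Unfold 1 (reflect across h@8): 2 holes -> [(1, 14), (14, 14)]
Unfold 2 (reflect across v@8): 4 holes -> [(1, 1), (1, 14), (14, 1), (14, 14)]

Answer: ................
.O............O.
................
................
................
................
................
................
................
................
................
................
................
................
.O............O.
................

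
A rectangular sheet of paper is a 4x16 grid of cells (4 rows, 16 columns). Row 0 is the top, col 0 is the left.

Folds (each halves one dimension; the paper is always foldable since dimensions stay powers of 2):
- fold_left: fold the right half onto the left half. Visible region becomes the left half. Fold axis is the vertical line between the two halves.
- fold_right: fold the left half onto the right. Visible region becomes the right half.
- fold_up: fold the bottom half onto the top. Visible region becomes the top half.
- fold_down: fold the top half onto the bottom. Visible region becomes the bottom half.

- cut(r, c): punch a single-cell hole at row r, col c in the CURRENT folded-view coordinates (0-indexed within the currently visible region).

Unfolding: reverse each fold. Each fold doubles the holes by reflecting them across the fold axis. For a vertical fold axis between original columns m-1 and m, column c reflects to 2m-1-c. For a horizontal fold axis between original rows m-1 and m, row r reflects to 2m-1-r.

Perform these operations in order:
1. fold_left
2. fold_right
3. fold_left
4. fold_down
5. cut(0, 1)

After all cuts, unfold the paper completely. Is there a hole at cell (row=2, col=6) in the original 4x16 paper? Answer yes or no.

Op 1 fold_left: fold axis v@8; visible region now rows[0,4) x cols[0,8) = 4x8
Op 2 fold_right: fold axis v@4; visible region now rows[0,4) x cols[4,8) = 4x4
Op 3 fold_left: fold axis v@6; visible region now rows[0,4) x cols[4,6) = 4x2
Op 4 fold_down: fold axis h@2; visible region now rows[2,4) x cols[4,6) = 2x2
Op 5 cut(0, 1): punch at orig (2,5); cuts so far [(2, 5)]; region rows[2,4) x cols[4,6) = 2x2
Unfold 1 (reflect across h@2): 2 holes -> [(1, 5), (2, 5)]
Unfold 2 (reflect across v@6): 4 holes -> [(1, 5), (1, 6), (2, 5), (2, 6)]
Unfold 3 (reflect across v@4): 8 holes -> [(1, 1), (1, 2), (1, 5), (1, 6), (2, 1), (2, 2), (2, 5), (2, 6)]
Unfold 4 (reflect across v@8): 16 holes -> [(1, 1), (1, 2), (1, 5), (1, 6), (1, 9), (1, 10), (1, 13), (1, 14), (2, 1), (2, 2), (2, 5), (2, 6), (2, 9), (2, 10), (2, 13), (2, 14)]
Holes: [(1, 1), (1, 2), (1, 5), (1, 6), (1, 9), (1, 10), (1, 13), (1, 14), (2, 1), (2, 2), (2, 5), (2, 6), (2, 9), (2, 10), (2, 13), (2, 14)]

Answer: yes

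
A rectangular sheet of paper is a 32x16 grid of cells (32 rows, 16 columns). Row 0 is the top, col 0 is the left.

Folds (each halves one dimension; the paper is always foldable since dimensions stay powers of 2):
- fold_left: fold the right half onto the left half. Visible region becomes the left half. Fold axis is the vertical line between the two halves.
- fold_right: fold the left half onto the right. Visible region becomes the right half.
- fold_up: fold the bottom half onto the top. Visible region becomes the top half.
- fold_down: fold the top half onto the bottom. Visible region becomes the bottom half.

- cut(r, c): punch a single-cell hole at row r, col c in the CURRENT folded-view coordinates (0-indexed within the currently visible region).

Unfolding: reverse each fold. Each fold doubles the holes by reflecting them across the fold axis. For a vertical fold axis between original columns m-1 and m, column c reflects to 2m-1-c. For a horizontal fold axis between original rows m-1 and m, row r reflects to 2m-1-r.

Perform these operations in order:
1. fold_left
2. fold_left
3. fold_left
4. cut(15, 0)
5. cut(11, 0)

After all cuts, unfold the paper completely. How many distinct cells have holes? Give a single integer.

Op 1 fold_left: fold axis v@8; visible region now rows[0,32) x cols[0,8) = 32x8
Op 2 fold_left: fold axis v@4; visible region now rows[0,32) x cols[0,4) = 32x4
Op 3 fold_left: fold axis v@2; visible region now rows[0,32) x cols[0,2) = 32x2
Op 4 cut(15, 0): punch at orig (15,0); cuts so far [(15, 0)]; region rows[0,32) x cols[0,2) = 32x2
Op 5 cut(11, 0): punch at orig (11,0); cuts so far [(11, 0), (15, 0)]; region rows[0,32) x cols[0,2) = 32x2
Unfold 1 (reflect across v@2): 4 holes -> [(11, 0), (11, 3), (15, 0), (15, 3)]
Unfold 2 (reflect across v@4): 8 holes -> [(11, 0), (11, 3), (11, 4), (11, 7), (15, 0), (15, 3), (15, 4), (15, 7)]
Unfold 3 (reflect across v@8): 16 holes -> [(11, 0), (11, 3), (11, 4), (11, 7), (11, 8), (11, 11), (11, 12), (11, 15), (15, 0), (15, 3), (15, 4), (15, 7), (15, 8), (15, 11), (15, 12), (15, 15)]

Answer: 16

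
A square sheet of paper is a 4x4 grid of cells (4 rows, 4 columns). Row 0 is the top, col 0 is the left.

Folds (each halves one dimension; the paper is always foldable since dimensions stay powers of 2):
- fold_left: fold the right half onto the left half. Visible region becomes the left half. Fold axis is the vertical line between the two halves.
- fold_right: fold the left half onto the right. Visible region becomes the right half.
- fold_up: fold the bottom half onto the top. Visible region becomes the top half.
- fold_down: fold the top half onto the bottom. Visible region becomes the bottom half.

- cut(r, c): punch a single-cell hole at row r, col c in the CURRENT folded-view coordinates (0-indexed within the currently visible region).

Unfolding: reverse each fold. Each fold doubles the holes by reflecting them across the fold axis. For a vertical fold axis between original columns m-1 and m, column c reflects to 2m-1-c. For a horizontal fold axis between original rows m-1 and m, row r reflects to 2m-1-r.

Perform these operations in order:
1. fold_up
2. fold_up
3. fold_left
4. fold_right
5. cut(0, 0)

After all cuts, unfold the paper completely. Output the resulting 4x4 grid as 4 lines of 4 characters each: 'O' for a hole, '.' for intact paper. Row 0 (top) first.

Op 1 fold_up: fold axis h@2; visible region now rows[0,2) x cols[0,4) = 2x4
Op 2 fold_up: fold axis h@1; visible region now rows[0,1) x cols[0,4) = 1x4
Op 3 fold_left: fold axis v@2; visible region now rows[0,1) x cols[0,2) = 1x2
Op 4 fold_right: fold axis v@1; visible region now rows[0,1) x cols[1,2) = 1x1
Op 5 cut(0, 0): punch at orig (0,1); cuts so far [(0, 1)]; region rows[0,1) x cols[1,2) = 1x1
Unfold 1 (reflect across v@1): 2 holes -> [(0, 0), (0, 1)]
Unfold 2 (reflect across v@2): 4 holes -> [(0, 0), (0, 1), (0, 2), (0, 3)]
Unfold 3 (reflect across h@1): 8 holes -> [(0, 0), (0, 1), (0, 2), (0, 3), (1, 0), (1, 1), (1, 2), (1, 3)]
Unfold 4 (reflect across h@2): 16 holes -> [(0, 0), (0, 1), (0, 2), (0, 3), (1, 0), (1, 1), (1, 2), (1, 3), (2, 0), (2, 1), (2, 2), (2, 3), (3, 0), (3, 1), (3, 2), (3, 3)]

Answer: OOOO
OOOO
OOOO
OOOO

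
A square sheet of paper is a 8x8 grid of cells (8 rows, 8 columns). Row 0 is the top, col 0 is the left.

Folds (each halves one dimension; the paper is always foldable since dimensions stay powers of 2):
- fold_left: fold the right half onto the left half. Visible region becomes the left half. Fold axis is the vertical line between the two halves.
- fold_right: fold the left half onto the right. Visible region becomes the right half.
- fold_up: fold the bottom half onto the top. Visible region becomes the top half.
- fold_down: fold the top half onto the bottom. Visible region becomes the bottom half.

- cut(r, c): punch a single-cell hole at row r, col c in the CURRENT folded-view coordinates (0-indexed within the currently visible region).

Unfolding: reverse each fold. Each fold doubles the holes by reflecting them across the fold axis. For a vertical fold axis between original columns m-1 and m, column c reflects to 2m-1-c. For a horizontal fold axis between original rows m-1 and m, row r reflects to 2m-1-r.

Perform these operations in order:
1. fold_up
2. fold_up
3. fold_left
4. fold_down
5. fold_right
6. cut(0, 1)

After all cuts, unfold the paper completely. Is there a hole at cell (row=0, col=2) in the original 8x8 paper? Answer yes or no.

Answer: no

Derivation:
Op 1 fold_up: fold axis h@4; visible region now rows[0,4) x cols[0,8) = 4x8
Op 2 fold_up: fold axis h@2; visible region now rows[0,2) x cols[0,8) = 2x8
Op 3 fold_left: fold axis v@4; visible region now rows[0,2) x cols[0,4) = 2x4
Op 4 fold_down: fold axis h@1; visible region now rows[1,2) x cols[0,4) = 1x4
Op 5 fold_right: fold axis v@2; visible region now rows[1,2) x cols[2,4) = 1x2
Op 6 cut(0, 1): punch at orig (1,3); cuts so far [(1, 3)]; region rows[1,2) x cols[2,4) = 1x2
Unfold 1 (reflect across v@2): 2 holes -> [(1, 0), (1, 3)]
Unfold 2 (reflect across h@1): 4 holes -> [(0, 0), (0, 3), (1, 0), (1, 3)]
Unfold 3 (reflect across v@4): 8 holes -> [(0, 0), (0, 3), (0, 4), (0, 7), (1, 0), (1, 3), (1, 4), (1, 7)]
Unfold 4 (reflect across h@2): 16 holes -> [(0, 0), (0, 3), (0, 4), (0, 7), (1, 0), (1, 3), (1, 4), (1, 7), (2, 0), (2, 3), (2, 4), (2, 7), (3, 0), (3, 3), (3, 4), (3, 7)]
Unfold 5 (reflect across h@4): 32 holes -> [(0, 0), (0, 3), (0, 4), (0, 7), (1, 0), (1, 3), (1, 4), (1, 7), (2, 0), (2, 3), (2, 4), (2, 7), (3, 0), (3, 3), (3, 4), (3, 7), (4, 0), (4, 3), (4, 4), (4, 7), (5, 0), (5, 3), (5, 4), (5, 7), (6, 0), (6, 3), (6, 4), (6, 7), (7, 0), (7, 3), (7, 4), (7, 7)]
Holes: [(0, 0), (0, 3), (0, 4), (0, 7), (1, 0), (1, 3), (1, 4), (1, 7), (2, 0), (2, 3), (2, 4), (2, 7), (3, 0), (3, 3), (3, 4), (3, 7), (4, 0), (4, 3), (4, 4), (4, 7), (5, 0), (5, 3), (5, 4), (5, 7), (6, 0), (6, 3), (6, 4), (6, 7), (7, 0), (7, 3), (7, 4), (7, 7)]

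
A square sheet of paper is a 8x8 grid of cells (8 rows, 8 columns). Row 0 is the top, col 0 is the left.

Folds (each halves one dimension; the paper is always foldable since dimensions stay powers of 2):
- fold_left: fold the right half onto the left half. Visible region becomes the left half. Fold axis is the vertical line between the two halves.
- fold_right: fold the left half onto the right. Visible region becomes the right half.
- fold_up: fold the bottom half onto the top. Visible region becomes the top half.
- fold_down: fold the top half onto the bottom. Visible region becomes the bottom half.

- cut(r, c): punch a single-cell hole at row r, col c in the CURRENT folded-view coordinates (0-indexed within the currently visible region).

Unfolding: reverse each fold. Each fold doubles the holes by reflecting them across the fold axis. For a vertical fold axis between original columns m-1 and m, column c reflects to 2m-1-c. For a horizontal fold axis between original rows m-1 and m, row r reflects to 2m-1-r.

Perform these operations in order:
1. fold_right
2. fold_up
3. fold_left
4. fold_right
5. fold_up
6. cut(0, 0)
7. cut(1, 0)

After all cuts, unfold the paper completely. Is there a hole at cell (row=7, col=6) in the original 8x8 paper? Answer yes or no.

Answer: yes

Derivation:
Op 1 fold_right: fold axis v@4; visible region now rows[0,8) x cols[4,8) = 8x4
Op 2 fold_up: fold axis h@4; visible region now rows[0,4) x cols[4,8) = 4x4
Op 3 fold_left: fold axis v@6; visible region now rows[0,4) x cols[4,6) = 4x2
Op 4 fold_right: fold axis v@5; visible region now rows[0,4) x cols[5,6) = 4x1
Op 5 fold_up: fold axis h@2; visible region now rows[0,2) x cols[5,6) = 2x1
Op 6 cut(0, 0): punch at orig (0,5); cuts so far [(0, 5)]; region rows[0,2) x cols[5,6) = 2x1
Op 7 cut(1, 0): punch at orig (1,5); cuts so far [(0, 5), (1, 5)]; region rows[0,2) x cols[5,6) = 2x1
Unfold 1 (reflect across h@2): 4 holes -> [(0, 5), (1, 5), (2, 5), (3, 5)]
Unfold 2 (reflect across v@5): 8 holes -> [(0, 4), (0, 5), (1, 4), (1, 5), (2, 4), (2, 5), (3, 4), (3, 5)]
Unfold 3 (reflect across v@6): 16 holes -> [(0, 4), (0, 5), (0, 6), (0, 7), (1, 4), (1, 5), (1, 6), (1, 7), (2, 4), (2, 5), (2, 6), (2, 7), (3, 4), (3, 5), (3, 6), (3, 7)]
Unfold 4 (reflect across h@4): 32 holes -> [(0, 4), (0, 5), (0, 6), (0, 7), (1, 4), (1, 5), (1, 6), (1, 7), (2, 4), (2, 5), (2, 6), (2, 7), (3, 4), (3, 5), (3, 6), (3, 7), (4, 4), (4, 5), (4, 6), (4, 7), (5, 4), (5, 5), (5, 6), (5, 7), (6, 4), (6, 5), (6, 6), (6, 7), (7, 4), (7, 5), (7, 6), (7, 7)]
Unfold 5 (reflect across v@4): 64 holes -> [(0, 0), (0, 1), (0, 2), (0, 3), (0, 4), (0, 5), (0, 6), (0, 7), (1, 0), (1, 1), (1, 2), (1, 3), (1, 4), (1, 5), (1, 6), (1, 7), (2, 0), (2, 1), (2, 2), (2, 3), (2, 4), (2, 5), (2, 6), (2, 7), (3, 0), (3, 1), (3, 2), (3, 3), (3, 4), (3, 5), (3, 6), (3, 7), (4, 0), (4, 1), (4, 2), (4, 3), (4, 4), (4, 5), (4, 6), (4, 7), (5, 0), (5, 1), (5, 2), (5, 3), (5, 4), (5, 5), (5, 6), (5, 7), (6, 0), (6, 1), (6, 2), (6, 3), (6, 4), (6, 5), (6, 6), (6, 7), (7, 0), (7, 1), (7, 2), (7, 3), (7, 4), (7, 5), (7, 6), (7, 7)]
Holes: [(0, 0), (0, 1), (0, 2), (0, 3), (0, 4), (0, 5), (0, 6), (0, 7), (1, 0), (1, 1), (1, 2), (1, 3), (1, 4), (1, 5), (1, 6), (1, 7), (2, 0), (2, 1), (2, 2), (2, 3), (2, 4), (2, 5), (2, 6), (2, 7), (3, 0), (3, 1), (3, 2), (3, 3), (3, 4), (3, 5), (3, 6), (3, 7), (4, 0), (4, 1), (4, 2), (4, 3), (4, 4), (4, 5), (4, 6), (4, 7), (5, 0), (5, 1), (5, 2), (5, 3), (5, 4), (5, 5), (5, 6), (5, 7), (6, 0), (6, 1), (6, 2), (6, 3), (6, 4), (6, 5), (6, 6), (6, 7), (7, 0), (7, 1), (7, 2), (7, 3), (7, 4), (7, 5), (7, 6), (7, 7)]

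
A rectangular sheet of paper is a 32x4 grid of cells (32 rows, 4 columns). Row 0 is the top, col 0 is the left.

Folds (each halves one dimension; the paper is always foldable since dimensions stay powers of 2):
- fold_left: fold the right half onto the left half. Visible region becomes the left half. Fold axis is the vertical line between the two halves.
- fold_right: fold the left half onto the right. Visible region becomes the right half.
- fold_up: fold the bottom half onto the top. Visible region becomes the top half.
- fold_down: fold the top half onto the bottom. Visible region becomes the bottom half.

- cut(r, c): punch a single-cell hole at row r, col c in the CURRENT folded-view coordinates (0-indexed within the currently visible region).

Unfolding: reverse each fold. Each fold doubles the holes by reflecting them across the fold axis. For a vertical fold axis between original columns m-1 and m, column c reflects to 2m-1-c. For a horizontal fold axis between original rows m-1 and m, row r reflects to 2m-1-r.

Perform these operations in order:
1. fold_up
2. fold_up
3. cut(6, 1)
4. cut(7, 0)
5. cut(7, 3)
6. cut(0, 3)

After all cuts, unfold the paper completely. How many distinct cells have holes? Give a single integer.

Answer: 16

Derivation:
Op 1 fold_up: fold axis h@16; visible region now rows[0,16) x cols[0,4) = 16x4
Op 2 fold_up: fold axis h@8; visible region now rows[0,8) x cols[0,4) = 8x4
Op 3 cut(6, 1): punch at orig (6,1); cuts so far [(6, 1)]; region rows[0,8) x cols[0,4) = 8x4
Op 4 cut(7, 0): punch at orig (7,0); cuts so far [(6, 1), (7, 0)]; region rows[0,8) x cols[0,4) = 8x4
Op 5 cut(7, 3): punch at orig (7,3); cuts so far [(6, 1), (7, 0), (7, 3)]; region rows[0,8) x cols[0,4) = 8x4
Op 6 cut(0, 3): punch at orig (0,3); cuts so far [(0, 3), (6, 1), (7, 0), (7, 3)]; region rows[0,8) x cols[0,4) = 8x4
Unfold 1 (reflect across h@8): 8 holes -> [(0, 3), (6, 1), (7, 0), (7, 3), (8, 0), (8, 3), (9, 1), (15, 3)]
Unfold 2 (reflect across h@16): 16 holes -> [(0, 3), (6, 1), (7, 0), (7, 3), (8, 0), (8, 3), (9, 1), (15, 3), (16, 3), (22, 1), (23, 0), (23, 3), (24, 0), (24, 3), (25, 1), (31, 3)]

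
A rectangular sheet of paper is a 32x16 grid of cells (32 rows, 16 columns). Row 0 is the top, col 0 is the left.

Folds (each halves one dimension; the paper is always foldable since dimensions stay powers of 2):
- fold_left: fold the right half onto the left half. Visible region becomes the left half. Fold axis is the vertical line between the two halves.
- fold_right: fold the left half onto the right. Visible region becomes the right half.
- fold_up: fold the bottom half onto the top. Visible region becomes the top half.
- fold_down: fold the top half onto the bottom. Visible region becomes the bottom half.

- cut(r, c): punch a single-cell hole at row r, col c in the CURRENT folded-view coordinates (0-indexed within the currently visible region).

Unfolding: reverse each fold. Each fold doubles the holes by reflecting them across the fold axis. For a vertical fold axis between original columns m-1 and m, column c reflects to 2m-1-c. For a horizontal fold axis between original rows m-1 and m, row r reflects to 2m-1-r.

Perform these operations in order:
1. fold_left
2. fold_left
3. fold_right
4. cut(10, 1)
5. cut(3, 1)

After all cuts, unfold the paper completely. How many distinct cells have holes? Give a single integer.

Op 1 fold_left: fold axis v@8; visible region now rows[0,32) x cols[0,8) = 32x8
Op 2 fold_left: fold axis v@4; visible region now rows[0,32) x cols[0,4) = 32x4
Op 3 fold_right: fold axis v@2; visible region now rows[0,32) x cols[2,4) = 32x2
Op 4 cut(10, 1): punch at orig (10,3); cuts so far [(10, 3)]; region rows[0,32) x cols[2,4) = 32x2
Op 5 cut(3, 1): punch at orig (3,3); cuts so far [(3, 3), (10, 3)]; region rows[0,32) x cols[2,4) = 32x2
Unfold 1 (reflect across v@2): 4 holes -> [(3, 0), (3, 3), (10, 0), (10, 3)]
Unfold 2 (reflect across v@4): 8 holes -> [(3, 0), (3, 3), (3, 4), (3, 7), (10, 0), (10, 3), (10, 4), (10, 7)]
Unfold 3 (reflect across v@8): 16 holes -> [(3, 0), (3, 3), (3, 4), (3, 7), (3, 8), (3, 11), (3, 12), (3, 15), (10, 0), (10, 3), (10, 4), (10, 7), (10, 8), (10, 11), (10, 12), (10, 15)]

Answer: 16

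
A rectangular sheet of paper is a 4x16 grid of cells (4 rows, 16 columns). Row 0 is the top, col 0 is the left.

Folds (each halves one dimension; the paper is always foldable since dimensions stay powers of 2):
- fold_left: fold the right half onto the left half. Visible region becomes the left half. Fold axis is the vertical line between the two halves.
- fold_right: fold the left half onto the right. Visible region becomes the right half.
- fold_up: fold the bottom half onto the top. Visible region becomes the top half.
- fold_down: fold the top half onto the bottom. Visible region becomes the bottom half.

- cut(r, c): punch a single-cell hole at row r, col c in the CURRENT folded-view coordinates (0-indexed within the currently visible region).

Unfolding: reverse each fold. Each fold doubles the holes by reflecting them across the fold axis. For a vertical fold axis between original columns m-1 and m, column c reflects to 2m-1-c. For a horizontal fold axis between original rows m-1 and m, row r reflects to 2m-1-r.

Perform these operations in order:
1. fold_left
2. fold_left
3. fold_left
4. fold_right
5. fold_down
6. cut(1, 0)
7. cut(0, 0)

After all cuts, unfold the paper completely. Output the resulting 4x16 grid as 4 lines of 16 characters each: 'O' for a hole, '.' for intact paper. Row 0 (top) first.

Op 1 fold_left: fold axis v@8; visible region now rows[0,4) x cols[0,8) = 4x8
Op 2 fold_left: fold axis v@4; visible region now rows[0,4) x cols[0,4) = 4x4
Op 3 fold_left: fold axis v@2; visible region now rows[0,4) x cols[0,2) = 4x2
Op 4 fold_right: fold axis v@1; visible region now rows[0,4) x cols[1,2) = 4x1
Op 5 fold_down: fold axis h@2; visible region now rows[2,4) x cols[1,2) = 2x1
Op 6 cut(1, 0): punch at orig (3,1); cuts so far [(3, 1)]; region rows[2,4) x cols[1,2) = 2x1
Op 7 cut(0, 0): punch at orig (2,1); cuts so far [(2, 1), (3, 1)]; region rows[2,4) x cols[1,2) = 2x1
Unfold 1 (reflect across h@2): 4 holes -> [(0, 1), (1, 1), (2, 1), (3, 1)]
Unfold 2 (reflect across v@1): 8 holes -> [(0, 0), (0, 1), (1, 0), (1, 1), (2, 0), (2, 1), (3, 0), (3, 1)]
Unfold 3 (reflect across v@2): 16 holes -> [(0, 0), (0, 1), (0, 2), (0, 3), (1, 0), (1, 1), (1, 2), (1, 3), (2, 0), (2, 1), (2, 2), (2, 3), (3, 0), (3, 1), (3, 2), (3, 3)]
Unfold 4 (reflect across v@4): 32 holes -> [(0, 0), (0, 1), (0, 2), (0, 3), (0, 4), (0, 5), (0, 6), (0, 7), (1, 0), (1, 1), (1, 2), (1, 3), (1, 4), (1, 5), (1, 6), (1, 7), (2, 0), (2, 1), (2, 2), (2, 3), (2, 4), (2, 5), (2, 6), (2, 7), (3, 0), (3, 1), (3, 2), (3, 3), (3, 4), (3, 5), (3, 6), (3, 7)]
Unfold 5 (reflect across v@8): 64 holes -> [(0, 0), (0, 1), (0, 2), (0, 3), (0, 4), (0, 5), (0, 6), (0, 7), (0, 8), (0, 9), (0, 10), (0, 11), (0, 12), (0, 13), (0, 14), (0, 15), (1, 0), (1, 1), (1, 2), (1, 3), (1, 4), (1, 5), (1, 6), (1, 7), (1, 8), (1, 9), (1, 10), (1, 11), (1, 12), (1, 13), (1, 14), (1, 15), (2, 0), (2, 1), (2, 2), (2, 3), (2, 4), (2, 5), (2, 6), (2, 7), (2, 8), (2, 9), (2, 10), (2, 11), (2, 12), (2, 13), (2, 14), (2, 15), (3, 0), (3, 1), (3, 2), (3, 3), (3, 4), (3, 5), (3, 6), (3, 7), (3, 8), (3, 9), (3, 10), (3, 11), (3, 12), (3, 13), (3, 14), (3, 15)]

Answer: OOOOOOOOOOOOOOOO
OOOOOOOOOOOOOOOO
OOOOOOOOOOOOOOOO
OOOOOOOOOOOOOOOO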